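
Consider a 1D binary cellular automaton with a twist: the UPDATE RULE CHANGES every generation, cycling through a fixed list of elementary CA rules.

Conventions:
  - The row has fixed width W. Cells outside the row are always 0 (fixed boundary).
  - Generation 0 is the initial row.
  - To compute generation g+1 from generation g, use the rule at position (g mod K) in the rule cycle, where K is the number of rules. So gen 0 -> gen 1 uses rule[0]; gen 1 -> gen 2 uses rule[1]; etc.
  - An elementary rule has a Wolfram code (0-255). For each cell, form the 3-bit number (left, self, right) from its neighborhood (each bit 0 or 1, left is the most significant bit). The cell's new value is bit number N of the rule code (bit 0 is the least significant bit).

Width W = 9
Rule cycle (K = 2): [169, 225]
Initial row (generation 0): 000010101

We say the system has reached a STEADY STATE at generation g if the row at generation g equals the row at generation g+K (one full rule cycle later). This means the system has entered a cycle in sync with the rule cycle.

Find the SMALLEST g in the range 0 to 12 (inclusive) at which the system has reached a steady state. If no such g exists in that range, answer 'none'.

Answer: none

Derivation:
Gen 0: 000010101
Gen 1 (rule 169): 111001010
Gen 2 (rule 225): 011000100
Gen 3 (rule 169): 010010001
Gen 4 (rule 225): 000000100
Gen 5 (rule 169): 111110001
Gen 6 (rule 225): 011110100
Gen 7 (rule 169): 011101001
Gen 8 (rule 225): 001110000
Gen 9 (rule 169): 101100111
Gen 10 (rule 225): 010100011
Gen 11 (rule 169): 001001010
Gen 12 (rule 225): 100000100
Gen 13 (rule 169): 001110001
Gen 14 (rule 225): 100110100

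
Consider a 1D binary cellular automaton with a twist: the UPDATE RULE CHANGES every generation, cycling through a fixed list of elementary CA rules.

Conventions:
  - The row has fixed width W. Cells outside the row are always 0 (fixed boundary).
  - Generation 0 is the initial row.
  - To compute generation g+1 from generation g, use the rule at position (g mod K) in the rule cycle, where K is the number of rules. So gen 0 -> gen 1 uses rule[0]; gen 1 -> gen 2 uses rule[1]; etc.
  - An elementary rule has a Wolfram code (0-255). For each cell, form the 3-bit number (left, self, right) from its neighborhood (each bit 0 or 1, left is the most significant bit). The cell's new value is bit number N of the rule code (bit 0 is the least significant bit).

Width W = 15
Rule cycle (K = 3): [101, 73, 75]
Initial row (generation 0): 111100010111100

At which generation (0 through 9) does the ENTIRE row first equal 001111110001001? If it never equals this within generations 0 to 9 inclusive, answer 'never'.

Answer: 7

Derivation:
Gen 0: 111100010111100
Gen 1 (rule 101): 000101011000101
Gen 2 (rule 73): 110000011010000
Gen 3 (rule 75): 110111111000111
Gen 4 (rule 101): 011000001010001
Gen 5 (rule 73): 011011100000100
Gen 6 (rule 75): 111010101111001
Gen 7 (rule 101): 001111110001001
Gen 8 (rule 73): 101000010100000
Gen 9 (rule 75): 000011100001111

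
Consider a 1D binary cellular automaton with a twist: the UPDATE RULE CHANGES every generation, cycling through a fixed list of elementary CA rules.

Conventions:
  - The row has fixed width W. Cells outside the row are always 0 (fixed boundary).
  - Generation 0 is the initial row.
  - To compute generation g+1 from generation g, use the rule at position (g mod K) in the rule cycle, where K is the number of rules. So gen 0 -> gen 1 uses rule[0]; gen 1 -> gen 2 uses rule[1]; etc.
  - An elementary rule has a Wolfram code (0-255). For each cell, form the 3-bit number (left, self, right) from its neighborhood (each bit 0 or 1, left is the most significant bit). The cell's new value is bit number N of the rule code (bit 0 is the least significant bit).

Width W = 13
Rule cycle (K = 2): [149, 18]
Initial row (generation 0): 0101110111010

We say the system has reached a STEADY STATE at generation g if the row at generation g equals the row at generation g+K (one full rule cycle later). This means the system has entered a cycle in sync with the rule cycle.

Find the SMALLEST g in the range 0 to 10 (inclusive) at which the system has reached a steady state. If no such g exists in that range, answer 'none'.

Gen 0: 0101110111010
Gen 1 (rule 149): 0100100010011
Gen 2 (rule 18): 1011010101100
Gen 3 (rule 149): 1000010100011
Gen 4 (rule 18): 0100100010100
Gen 5 (rule 149): 0110111010111
Gen 6 (rule 18): 1000000000000
Gen 7 (rule 149): 1111111111111
Gen 8 (rule 18): 0000000000000
Gen 9 (rule 149): 1111111111111
Gen 10 (rule 18): 0000000000000
Gen 11 (rule 149): 1111111111111
Gen 12 (rule 18): 0000000000000

Answer: 7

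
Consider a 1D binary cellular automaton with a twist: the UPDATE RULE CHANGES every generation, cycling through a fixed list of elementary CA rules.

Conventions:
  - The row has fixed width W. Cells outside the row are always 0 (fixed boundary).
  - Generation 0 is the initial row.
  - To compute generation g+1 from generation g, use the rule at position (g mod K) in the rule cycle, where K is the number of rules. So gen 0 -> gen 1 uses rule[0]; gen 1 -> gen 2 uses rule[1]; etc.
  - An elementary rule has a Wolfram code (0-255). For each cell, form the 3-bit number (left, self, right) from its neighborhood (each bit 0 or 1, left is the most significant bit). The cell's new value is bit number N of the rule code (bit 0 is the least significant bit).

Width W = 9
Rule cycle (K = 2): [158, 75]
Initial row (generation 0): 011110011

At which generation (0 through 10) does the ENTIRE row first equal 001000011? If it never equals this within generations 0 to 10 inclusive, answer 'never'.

Gen 0: 011110011
Gen 1 (rule 158): 111101110
Gen 2 (rule 75): 100101010
Gen 3 (rule 158): 111101011
Gen 4 (rule 75): 100100011
Gen 5 (rule 158): 111110110
Gen 6 (rule 75): 100010110
Gen 7 (rule 158): 110110101
Gen 8 (rule 75): 110110000
Gen 9 (rule 158): 100101000
Gen 10 (rule 75): 001000011

Answer: 10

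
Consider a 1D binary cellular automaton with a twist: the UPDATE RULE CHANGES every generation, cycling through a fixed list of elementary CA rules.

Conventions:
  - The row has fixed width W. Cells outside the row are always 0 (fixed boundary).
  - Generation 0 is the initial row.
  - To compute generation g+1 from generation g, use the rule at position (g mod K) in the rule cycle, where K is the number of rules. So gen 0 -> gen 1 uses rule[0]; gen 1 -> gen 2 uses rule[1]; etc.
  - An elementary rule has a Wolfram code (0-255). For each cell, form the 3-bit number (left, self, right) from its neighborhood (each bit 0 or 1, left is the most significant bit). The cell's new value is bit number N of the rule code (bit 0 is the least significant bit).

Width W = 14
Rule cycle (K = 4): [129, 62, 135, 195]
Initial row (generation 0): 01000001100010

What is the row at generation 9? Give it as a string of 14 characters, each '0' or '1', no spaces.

Answer: 00111100000001

Derivation:
Gen 0: 01000001100010
Gen 1 (rule 129): 00011100001000
Gen 2 (rule 62): 00110010011100
Gen 3 (rule 135): 11000110101001
Gen 4 (rule 195): 01011010000010
Gen 5 (rule 129): 00000000111000
Gen 6 (rule 62): 00000001100100
Gen 7 (rule 135): 11111110001101
Gen 8 (rule 195): 01111110110100
Gen 9 (rule 129): 00111100000001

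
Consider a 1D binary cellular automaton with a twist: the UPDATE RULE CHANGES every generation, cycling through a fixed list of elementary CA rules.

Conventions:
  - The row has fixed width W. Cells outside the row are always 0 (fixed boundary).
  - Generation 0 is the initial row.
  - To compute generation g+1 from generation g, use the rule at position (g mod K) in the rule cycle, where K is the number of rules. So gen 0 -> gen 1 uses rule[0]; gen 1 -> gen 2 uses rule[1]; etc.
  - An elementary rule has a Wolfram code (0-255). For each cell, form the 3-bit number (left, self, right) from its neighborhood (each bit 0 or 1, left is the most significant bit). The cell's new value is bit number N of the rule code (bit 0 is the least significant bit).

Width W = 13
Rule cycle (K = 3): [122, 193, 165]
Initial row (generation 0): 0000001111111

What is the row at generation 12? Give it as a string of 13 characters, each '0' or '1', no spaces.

Gen 0: 0000001111111
Gen 1 (rule 122): 0000011000001
Gen 2 (rule 193): 1111001011100
Gen 3 (rule 165): 0110001101001
Gen 4 (rule 122): 1111011110110
Gen 5 (rule 193): 0111001110010
Gen 6 (rule 165): 0010000100010
Gen 7 (rule 122): 0101001010101
Gen 8 (rule 193): 0000000000000
Gen 9 (rule 165): 1111111111111
Gen 10 (rule 122): 1000000000001
Gen 11 (rule 193): 0011111111100
Gen 12 (rule 165): 1001111111001

Answer: 1001111111001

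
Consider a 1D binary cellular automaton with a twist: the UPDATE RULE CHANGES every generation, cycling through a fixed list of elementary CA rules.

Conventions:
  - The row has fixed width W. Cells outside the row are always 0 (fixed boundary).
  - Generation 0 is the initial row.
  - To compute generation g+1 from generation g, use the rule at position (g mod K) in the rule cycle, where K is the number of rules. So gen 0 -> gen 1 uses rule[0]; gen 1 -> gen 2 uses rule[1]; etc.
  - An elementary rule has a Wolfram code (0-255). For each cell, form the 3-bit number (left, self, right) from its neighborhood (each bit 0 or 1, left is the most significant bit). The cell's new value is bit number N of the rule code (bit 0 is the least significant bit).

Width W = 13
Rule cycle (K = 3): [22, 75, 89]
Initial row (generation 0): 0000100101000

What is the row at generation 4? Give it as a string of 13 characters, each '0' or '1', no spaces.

Gen 0: 0000100101000
Gen 1 (rule 22): 0001111101100
Gen 2 (rule 75): 1111000101101
Gen 3 (rule 89): 1001110001100
Gen 4 (rule 22): 1110001010010

Answer: 1110001010010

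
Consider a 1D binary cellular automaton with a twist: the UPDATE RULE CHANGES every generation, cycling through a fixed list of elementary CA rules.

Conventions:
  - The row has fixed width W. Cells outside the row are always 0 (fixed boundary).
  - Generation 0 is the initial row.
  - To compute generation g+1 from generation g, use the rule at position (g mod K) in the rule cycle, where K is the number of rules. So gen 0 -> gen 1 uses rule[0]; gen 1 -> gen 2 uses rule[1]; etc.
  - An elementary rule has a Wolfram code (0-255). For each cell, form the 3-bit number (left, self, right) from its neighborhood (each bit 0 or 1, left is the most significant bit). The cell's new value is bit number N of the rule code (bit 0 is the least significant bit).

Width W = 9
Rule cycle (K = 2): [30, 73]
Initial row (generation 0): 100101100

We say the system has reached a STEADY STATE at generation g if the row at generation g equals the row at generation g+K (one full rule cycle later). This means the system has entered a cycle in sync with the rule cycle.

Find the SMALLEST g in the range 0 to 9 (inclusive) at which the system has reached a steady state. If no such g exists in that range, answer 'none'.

Gen 0: 100101100
Gen 1 (rule 30): 111101010
Gen 2 (rule 73): 100100000
Gen 3 (rule 30): 111110000
Gen 4 (rule 73): 100010111
Gen 5 (rule 30): 110110100
Gen 6 (rule 73): 110110001
Gen 7 (rule 30): 100101011
Gen 8 (rule 73): 000000011
Gen 9 (rule 30): 000000110
Gen 10 (rule 73): 111110110
Gen 11 (rule 30): 100000101

Answer: none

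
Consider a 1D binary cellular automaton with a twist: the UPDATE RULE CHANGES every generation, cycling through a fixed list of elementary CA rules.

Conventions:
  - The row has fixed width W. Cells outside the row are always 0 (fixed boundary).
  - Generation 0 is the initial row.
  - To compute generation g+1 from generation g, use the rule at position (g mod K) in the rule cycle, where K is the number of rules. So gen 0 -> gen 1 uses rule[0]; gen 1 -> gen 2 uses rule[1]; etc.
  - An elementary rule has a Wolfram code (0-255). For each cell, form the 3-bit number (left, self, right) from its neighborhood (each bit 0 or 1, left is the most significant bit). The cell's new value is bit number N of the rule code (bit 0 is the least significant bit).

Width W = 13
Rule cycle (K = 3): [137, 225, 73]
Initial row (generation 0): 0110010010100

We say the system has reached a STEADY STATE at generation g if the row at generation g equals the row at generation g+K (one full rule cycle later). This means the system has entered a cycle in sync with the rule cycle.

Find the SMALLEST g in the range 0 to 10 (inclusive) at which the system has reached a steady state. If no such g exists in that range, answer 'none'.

Answer: none

Derivation:
Gen 0: 0110010010100
Gen 1 (rule 137): 0100000000001
Gen 2 (rule 225): 0001111111100
Gen 3 (rule 73): 1101000000101
Gen 4 (rule 137): 1000011110000
Gen 5 (rule 225): 0011001110111
Gen 6 (rule 73): 1011001010101
Gen 7 (rule 137): 0010000000000
Gen 8 (rule 225): 1000111111111
Gen 9 (rule 73): 0010100000001
Gen 10 (rule 137): 1000001111100
Gen 11 (rule 225): 0011100111101
Gen 12 (rule 73): 1010100100100
Gen 13 (rule 137): 0000000000001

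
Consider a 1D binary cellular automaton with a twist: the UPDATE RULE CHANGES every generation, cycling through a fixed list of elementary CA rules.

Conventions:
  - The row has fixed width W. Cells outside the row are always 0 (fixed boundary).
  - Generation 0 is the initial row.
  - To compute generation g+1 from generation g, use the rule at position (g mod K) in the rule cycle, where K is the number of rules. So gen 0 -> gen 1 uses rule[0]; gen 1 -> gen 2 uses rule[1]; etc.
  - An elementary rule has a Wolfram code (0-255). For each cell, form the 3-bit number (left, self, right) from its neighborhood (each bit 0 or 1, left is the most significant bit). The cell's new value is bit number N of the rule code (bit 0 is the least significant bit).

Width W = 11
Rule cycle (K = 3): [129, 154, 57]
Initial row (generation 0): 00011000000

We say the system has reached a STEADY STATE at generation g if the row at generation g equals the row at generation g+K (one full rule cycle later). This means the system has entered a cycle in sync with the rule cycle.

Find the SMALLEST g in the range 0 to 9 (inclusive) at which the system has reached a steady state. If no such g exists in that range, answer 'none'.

Answer: none

Derivation:
Gen 0: 00011000000
Gen 1 (rule 129): 11000011111
Gen 2 (rule 154): 10100111110
Gen 3 (rule 57): 01010100001
Gen 4 (rule 129): 00000001100
Gen 5 (rule 154): 00000011010
Gen 6 (rule 57): 11111010101
Gen 7 (rule 129): 01110000000
Gen 8 (rule 154): 11101000000
Gen 9 (rule 57): 10010111111
Gen 10 (rule 129): 00000011110
Gen 11 (rule 154): 00000111101
Gen 12 (rule 57): 11110100010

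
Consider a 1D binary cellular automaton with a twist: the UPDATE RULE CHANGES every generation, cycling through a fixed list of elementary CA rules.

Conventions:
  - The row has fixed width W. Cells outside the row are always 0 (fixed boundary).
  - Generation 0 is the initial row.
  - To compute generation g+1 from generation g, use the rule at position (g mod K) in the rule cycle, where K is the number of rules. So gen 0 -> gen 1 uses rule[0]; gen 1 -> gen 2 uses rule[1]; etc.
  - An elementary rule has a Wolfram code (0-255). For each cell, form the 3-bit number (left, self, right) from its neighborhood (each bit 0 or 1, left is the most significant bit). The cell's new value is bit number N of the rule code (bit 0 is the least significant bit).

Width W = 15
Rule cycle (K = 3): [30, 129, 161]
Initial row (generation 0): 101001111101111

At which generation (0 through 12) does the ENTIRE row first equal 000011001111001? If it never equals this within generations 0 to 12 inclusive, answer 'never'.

Answer: 5

Derivation:
Gen 0: 101001111101111
Gen 1 (rule 30): 101111000001000
Gen 2 (rule 129): 000110011100011
Gen 3 (rule 161): 110000001001000
Gen 4 (rule 30): 101000011111100
Gen 5 (rule 129): 000011001111001
Gen 6 (rule 161): 111000000110000
Gen 7 (rule 30): 100100001101000
Gen 8 (rule 129): 000001100000011
Gen 9 (rule 161): 111100001111000
Gen 10 (rule 30): 100010011000100
Gen 11 (rule 129): 001000000010001
Gen 12 (rule 161): 100011111000100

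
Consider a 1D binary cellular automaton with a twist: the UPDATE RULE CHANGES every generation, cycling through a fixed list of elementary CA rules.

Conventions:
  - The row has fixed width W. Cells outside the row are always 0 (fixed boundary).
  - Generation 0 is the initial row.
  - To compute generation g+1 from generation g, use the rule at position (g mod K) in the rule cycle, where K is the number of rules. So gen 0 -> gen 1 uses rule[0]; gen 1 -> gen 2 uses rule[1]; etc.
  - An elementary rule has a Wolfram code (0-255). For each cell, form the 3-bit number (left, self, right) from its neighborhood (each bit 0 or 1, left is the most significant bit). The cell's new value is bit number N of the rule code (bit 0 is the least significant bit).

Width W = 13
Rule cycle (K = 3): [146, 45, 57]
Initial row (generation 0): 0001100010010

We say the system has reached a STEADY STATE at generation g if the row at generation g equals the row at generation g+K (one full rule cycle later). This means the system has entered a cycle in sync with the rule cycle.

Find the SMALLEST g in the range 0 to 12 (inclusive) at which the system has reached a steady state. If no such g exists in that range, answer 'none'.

Answer: none

Derivation:
Gen 0: 0001100010010
Gen 1 (rule 146): 0010010101101
Gen 2 (rule 45): 1010011111011
Gen 3 (rule 57): 0101010000110
Gen 4 (rule 146): 1000001001001
Gen 5 (rule 45): 1011101001001
Gen 6 (rule 57): 0110010100100
Gen 7 (rule 146): 1001100011010
Gen 8 (rule 45): 1001001010110
Gen 9 (rule 57): 0100100101101
Gen 10 (rule 146): 1011011000000
Gen 11 (rule 45): 1110110011111
Gen 12 (rule 57): 1001101010000
Gen 13 (rule 146): 0110000001000
Gen 14 (rule 45): 0100111101011
Gen 15 (rule 57): 0010100010110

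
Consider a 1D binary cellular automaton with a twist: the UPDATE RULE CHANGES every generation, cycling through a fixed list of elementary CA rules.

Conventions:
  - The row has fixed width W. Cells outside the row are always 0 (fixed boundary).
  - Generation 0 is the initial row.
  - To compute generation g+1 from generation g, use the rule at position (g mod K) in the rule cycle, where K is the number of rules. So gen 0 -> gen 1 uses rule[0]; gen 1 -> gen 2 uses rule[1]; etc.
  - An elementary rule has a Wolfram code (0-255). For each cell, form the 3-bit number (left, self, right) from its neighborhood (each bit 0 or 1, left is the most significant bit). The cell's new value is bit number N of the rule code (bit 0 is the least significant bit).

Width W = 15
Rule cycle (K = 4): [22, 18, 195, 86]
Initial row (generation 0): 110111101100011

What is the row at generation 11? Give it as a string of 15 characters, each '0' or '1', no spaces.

Gen 0: 110111101100011
Gen 1 (rule 22): 000000000010100
Gen 2 (rule 18): 000000000100010
Gen 3 (rule 195): 111111111001100
Gen 4 (rule 86): 000000001110110
Gen 5 (rule 22): 000000010000001
Gen 6 (rule 18): 000000101000010
Gen 7 (rule 195): 111111000011100
Gen 8 (rule 86): 000001100100110
Gen 9 (rule 22): 000010011111001
Gen 10 (rule 18): 000101100000110
Gen 11 (rule 195): 111000101111010

Answer: 111000101111010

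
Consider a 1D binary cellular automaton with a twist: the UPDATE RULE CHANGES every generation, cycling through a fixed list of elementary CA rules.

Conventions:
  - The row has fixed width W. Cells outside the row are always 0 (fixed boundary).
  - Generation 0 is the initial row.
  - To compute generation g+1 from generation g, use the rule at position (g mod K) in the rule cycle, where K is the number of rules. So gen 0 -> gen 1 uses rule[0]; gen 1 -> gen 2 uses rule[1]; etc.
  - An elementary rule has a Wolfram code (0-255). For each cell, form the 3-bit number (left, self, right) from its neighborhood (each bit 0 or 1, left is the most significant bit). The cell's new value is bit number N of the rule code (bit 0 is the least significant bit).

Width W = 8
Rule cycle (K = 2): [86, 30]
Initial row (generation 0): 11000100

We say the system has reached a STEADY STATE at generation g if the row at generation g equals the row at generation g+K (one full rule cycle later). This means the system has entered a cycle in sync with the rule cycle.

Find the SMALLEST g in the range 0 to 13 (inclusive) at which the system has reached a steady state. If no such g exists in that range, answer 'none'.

Answer: 10

Derivation:
Gen 0: 11000100
Gen 1 (rule 86): 01101110
Gen 2 (rule 30): 11001001
Gen 3 (rule 86): 01111111
Gen 4 (rule 30): 11000000
Gen 5 (rule 86): 01100000
Gen 6 (rule 30): 11010000
Gen 7 (rule 86): 01011000
Gen 8 (rule 30): 11010100
Gen 9 (rule 86): 01010110
Gen 10 (rule 30): 11010101
Gen 11 (rule 86): 01010101
Gen 12 (rule 30): 11010101
Gen 13 (rule 86): 01010101
Gen 14 (rule 30): 11010101
Gen 15 (rule 86): 01010101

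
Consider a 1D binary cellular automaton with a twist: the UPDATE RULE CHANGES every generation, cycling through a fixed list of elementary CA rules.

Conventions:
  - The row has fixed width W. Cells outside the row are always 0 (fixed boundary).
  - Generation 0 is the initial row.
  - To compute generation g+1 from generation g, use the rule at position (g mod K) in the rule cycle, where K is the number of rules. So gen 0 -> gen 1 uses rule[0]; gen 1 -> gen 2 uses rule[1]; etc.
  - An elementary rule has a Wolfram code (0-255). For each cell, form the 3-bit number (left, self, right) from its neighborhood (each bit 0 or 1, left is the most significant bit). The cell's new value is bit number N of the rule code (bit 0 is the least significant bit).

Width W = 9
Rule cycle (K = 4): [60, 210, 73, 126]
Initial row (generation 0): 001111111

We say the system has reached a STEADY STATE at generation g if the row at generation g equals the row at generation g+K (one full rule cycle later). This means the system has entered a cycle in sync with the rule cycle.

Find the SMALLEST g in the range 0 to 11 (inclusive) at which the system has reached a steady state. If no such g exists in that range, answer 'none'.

Answer: none

Derivation:
Gen 0: 001111111
Gen 1 (rule 60): 001000000
Gen 2 (rule 210): 010100000
Gen 3 (rule 73): 000001111
Gen 4 (rule 126): 000011001
Gen 5 (rule 60): 000010101
Gen 6 (rule 210): 000100000
Gen 7 (rule 73): 110001111
Gen 8 (rule 126): 111011001
Gen 9 (rule 60): 100110101
Gen 10 (rule 210): 011010000
Gen 11 (rule 73): 011000111
Gen 12 (rule 126): 111101101
Gen 13 (rule 60): 100011011
Gen 14 (rule 210): 010101001
Gen 15 (rule 73): 000000000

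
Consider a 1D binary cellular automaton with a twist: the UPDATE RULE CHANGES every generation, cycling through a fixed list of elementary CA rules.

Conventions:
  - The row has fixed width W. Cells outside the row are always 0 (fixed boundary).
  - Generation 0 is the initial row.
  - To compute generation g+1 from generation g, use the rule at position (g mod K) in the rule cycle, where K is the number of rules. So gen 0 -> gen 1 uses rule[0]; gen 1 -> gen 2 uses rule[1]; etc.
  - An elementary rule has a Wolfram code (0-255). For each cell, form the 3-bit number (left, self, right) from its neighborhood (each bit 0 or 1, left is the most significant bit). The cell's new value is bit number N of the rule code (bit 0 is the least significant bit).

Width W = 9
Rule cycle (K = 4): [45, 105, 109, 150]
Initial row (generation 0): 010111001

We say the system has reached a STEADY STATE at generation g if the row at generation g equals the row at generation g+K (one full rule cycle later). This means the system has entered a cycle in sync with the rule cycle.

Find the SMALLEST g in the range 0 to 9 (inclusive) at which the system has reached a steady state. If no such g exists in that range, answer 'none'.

Answer: none

Derivation:
Gen 0: 010111001
Gen 1 (rule 45): 011100001
Gen 2 (rule 105): 010101100
Gen 3 (rule 109): 011111101
Gen 4 (rule 150): 101111001
Gen 5 (rule 45): 111000001
Gen 6 (rule 105): 101011100
Gen 7 (rule 109): 111110101
Gen 8 (rule 150): 011100101
Gen 9 (rule 45): 010000111
Gen 10 (rule 105): 000110101
Gen 11 (rule 109): 110111111
Gen 12 (rule 150): 000011110
Gen 13 (rule 45): 111010000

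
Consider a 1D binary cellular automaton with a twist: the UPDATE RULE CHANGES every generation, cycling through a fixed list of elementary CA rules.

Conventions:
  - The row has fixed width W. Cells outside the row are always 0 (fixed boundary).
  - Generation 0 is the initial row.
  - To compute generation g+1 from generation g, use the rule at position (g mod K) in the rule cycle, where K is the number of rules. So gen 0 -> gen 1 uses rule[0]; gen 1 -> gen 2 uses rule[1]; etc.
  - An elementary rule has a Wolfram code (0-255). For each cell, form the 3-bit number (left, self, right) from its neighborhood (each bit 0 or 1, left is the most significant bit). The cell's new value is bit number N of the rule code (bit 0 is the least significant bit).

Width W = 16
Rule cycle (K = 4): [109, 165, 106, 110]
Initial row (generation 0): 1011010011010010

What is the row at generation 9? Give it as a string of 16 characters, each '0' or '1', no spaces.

Gen 0: 1011010011010010
Gen 1 (rule 109): 1111110011110010
Gen 2 (rule 165): 0111100001100010
Gen 3 (rule 106): 1100100011100100
Gen 4 (rule 110): 1101100110101100
Gen 5 (rule 109): 1111100111111101
Gen 6 (rule 165): 0111000011111011
Gen 7 (rule 106): 1101000110001111
Gen 8 (rule 110): 1111001110011001
Gen 9 (rule 109): 1001001010011001

Answer: 1001001010011001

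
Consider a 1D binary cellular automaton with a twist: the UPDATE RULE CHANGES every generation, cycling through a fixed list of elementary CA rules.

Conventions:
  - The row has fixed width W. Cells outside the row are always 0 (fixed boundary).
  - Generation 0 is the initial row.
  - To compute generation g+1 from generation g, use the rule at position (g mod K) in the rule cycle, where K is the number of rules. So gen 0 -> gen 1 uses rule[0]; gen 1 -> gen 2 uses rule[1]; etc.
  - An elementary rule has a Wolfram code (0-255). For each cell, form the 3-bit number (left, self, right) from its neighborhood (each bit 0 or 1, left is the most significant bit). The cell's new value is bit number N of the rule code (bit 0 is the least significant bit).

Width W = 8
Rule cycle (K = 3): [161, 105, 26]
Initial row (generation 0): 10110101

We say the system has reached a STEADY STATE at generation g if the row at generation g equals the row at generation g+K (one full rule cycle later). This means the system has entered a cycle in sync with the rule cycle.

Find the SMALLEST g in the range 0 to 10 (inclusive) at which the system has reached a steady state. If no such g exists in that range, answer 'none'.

Answer: none

Derivation:
Gen 0: 10110101
Gen 1 (rule 161): 01001010
Gen 2 (rule 105): 00000100
Gen 3 (rule 26): 00001010
Gen 4 (rule 161): 11100100
Gen 5 (rule 105): 10100001
Gen 6 (rule 26): 00010010
Gen 7 (rule 161): 11000000
Gen 8 (rule 105): 11011111
Gen 9 (rule 26): 10010000
Gen 10 (rule 161): 00000111
Gen 11 (rule 105): 11110101
Gen 12 (rule 26): 10000000
Gen 13 (rule 161): 00111111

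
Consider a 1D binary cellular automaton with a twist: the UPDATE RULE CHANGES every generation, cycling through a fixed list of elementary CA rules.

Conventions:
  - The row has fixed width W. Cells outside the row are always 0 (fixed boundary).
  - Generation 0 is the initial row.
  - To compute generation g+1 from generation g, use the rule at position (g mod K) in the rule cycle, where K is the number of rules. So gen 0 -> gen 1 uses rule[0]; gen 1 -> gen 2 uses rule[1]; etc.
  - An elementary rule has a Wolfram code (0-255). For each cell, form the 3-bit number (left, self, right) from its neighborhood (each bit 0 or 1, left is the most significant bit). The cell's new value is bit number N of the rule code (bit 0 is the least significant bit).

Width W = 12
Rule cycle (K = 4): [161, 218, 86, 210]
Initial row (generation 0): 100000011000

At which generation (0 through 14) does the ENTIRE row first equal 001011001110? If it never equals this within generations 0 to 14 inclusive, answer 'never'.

Answer: 6

Derivation:
Gen 0: 100000011000
Gen 1 (rule 161): 001111000011
Gen 2 (rule 218): 011111100111
Gen 3 (rule 86): 100000111001
Gen 4 (rule 210): 010001011110
Gen 5 (rule 161): 000100101100
Gen 6 (rule 218): 001011001110
Gen 7 (rule 86): 011001110011
Gen 8 (rule 210): 101110111101
Gen 9 (rule 161): 010101011010
Gen 10 (rule 218): 100000011001
Gen 11 (rule 86): 110000101111
Gen 12 (rule 210): 011001000111
Gen 13 (rule 161): 000000010010
Gen 14 (rule 218): 000000101101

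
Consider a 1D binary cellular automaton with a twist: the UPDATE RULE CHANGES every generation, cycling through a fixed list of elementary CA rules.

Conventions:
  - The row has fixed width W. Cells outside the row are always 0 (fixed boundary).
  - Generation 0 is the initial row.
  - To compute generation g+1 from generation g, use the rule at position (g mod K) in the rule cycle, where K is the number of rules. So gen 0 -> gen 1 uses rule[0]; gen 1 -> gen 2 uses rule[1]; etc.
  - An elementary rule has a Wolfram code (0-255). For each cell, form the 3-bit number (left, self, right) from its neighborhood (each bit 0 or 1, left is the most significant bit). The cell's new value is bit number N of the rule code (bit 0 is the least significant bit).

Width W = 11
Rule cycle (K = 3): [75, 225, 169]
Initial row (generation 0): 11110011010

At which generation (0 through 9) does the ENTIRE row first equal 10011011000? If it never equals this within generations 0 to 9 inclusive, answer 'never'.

Gen 0: 11110011010
Gen 1 (rule 75): 10010111000
Gen 2 (rule 225): 00001011011
Gen 3 (rule 169): 11100110110
Gen 4 (rule 75): 10101110110
Gen 5 (rule 225): 01010111010
Gen 6 (rule 169): 00101110100
Gen 7 (rule 75): 11001010001
Gen 8 (rule 225): 01000100100
Gen 9 (rule 169): 00010000001

Answer: never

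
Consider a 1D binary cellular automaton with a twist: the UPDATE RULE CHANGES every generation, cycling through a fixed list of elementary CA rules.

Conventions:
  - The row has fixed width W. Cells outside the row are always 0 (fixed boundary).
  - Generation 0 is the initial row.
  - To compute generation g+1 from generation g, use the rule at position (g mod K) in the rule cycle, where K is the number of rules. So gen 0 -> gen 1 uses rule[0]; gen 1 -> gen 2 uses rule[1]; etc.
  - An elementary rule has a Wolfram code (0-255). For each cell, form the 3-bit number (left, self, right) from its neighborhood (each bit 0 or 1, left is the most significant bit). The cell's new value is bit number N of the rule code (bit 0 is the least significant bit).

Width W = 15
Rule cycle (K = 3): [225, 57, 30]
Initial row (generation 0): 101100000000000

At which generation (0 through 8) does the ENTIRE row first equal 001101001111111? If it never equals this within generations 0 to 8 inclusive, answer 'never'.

Answer: 4

Derivation:
Gen 0: 101100000000000
Gen 1 (rule 225): 010101111111111
Gen 2 (rule 57): 001011000000000
Gen 3 (rule 30): 011010100000000
Gen 4 (rule 225): 001101001111111
Gen 5 (rule 57): 101010101000000
Gen 6 (rule 30): 101010101100000
Gen 7 (rule 225): 010101010101111
Gen 8 (rule 57): 001010101011000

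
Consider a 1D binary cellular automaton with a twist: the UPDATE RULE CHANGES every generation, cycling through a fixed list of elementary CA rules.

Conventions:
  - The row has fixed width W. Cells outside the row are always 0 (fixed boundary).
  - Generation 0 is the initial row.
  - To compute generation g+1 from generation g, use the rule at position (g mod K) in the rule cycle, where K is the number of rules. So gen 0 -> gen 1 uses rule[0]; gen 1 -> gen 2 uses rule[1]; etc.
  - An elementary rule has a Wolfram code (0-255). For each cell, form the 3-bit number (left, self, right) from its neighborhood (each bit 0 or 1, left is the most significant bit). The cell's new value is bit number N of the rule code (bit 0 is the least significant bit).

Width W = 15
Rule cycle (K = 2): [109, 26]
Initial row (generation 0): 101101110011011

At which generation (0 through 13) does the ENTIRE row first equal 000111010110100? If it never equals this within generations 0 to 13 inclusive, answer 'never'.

Answer: never

Derivation:
Gen 0: 101101110011011
Gen 1 (rule 109): 111111010011111
Gen 2 (rule 26): 100000001110000
Gen 3 (rule 109): 101111101010111
Gen 4 (rule 26): 001000000000100
Gen 5 (rule 109): 101011111110101
Gen 6 (rule 26): 000010000000000
Gen 7 (rule 109): 111010111111111
Gen 8 (rule 26): 100000100000000
Gen 9 (rule 109): 101110101111111
Gen 10 (rule 26): 001000001000000
Gen 11 (rule 109): 101011101011111
Gen 12 (rule 26): 000010000010000
Gen 13 (rule 109): 111010111010111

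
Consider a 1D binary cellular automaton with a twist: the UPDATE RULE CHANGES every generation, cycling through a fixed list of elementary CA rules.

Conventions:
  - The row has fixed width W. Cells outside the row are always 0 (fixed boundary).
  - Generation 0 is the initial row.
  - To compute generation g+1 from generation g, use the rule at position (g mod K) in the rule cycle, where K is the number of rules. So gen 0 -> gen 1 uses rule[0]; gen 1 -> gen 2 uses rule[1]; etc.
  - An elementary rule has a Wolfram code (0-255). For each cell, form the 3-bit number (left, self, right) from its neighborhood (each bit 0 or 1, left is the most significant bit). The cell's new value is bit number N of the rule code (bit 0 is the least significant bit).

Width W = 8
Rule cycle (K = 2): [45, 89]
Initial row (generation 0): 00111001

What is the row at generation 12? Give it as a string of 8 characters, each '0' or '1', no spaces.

Gen 0: 00111001
Gen 1 (rule 45): 10100001
Gen 2 (rule 89): 00011100
Gen 3 (rule 45): 11010001
Gen 4 (rule 89): 11001100
Gen 5 (rule 45): 10001001
Gen 6 (rule 89): 01100100
Gen 7 (rule 45): 01000101
Gen 8 (rule 89): 00110000
Gen 9 (rule 45): 10100111
Gen 10 (rule 89): 00010101
Gen 11 (rule 45): 11011111
Gen 12 (rule 89): 11010001

Answer: 11010001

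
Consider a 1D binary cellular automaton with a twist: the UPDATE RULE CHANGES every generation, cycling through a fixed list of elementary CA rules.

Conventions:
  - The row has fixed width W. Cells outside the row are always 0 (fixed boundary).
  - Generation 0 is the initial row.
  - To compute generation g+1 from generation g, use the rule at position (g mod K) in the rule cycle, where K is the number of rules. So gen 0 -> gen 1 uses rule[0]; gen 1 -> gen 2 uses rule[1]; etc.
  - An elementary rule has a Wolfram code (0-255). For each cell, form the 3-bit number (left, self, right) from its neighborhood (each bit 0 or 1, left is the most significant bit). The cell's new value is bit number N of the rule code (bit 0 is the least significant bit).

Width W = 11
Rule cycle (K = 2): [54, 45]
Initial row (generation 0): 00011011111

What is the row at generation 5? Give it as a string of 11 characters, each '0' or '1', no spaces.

Answer: 11000001000

Derivation:
Gen 0: 00011011111
Gen 1 (rule 54): 00100100000
Gen 2 (rule 45): 10100101111
Gen 3 (rule 54): 11111110000
Gen 4 (rule 45): 10000000111
Gen 5 (rule 54): 11000001000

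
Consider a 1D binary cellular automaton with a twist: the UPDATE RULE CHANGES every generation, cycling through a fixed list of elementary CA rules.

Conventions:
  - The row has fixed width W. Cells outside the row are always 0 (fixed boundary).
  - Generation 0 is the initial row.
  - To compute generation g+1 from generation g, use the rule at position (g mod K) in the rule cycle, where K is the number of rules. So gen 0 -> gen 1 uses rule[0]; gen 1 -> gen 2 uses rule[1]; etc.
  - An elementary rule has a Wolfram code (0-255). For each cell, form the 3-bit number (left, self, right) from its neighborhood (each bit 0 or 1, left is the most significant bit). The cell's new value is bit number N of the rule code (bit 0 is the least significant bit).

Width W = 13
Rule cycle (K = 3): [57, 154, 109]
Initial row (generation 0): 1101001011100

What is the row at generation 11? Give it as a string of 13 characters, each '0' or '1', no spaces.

Gen 0: 1101001011100
Gen 1 (rule 57): 1010100110011
Gen 2 (rule 154): 0000011101110
Gen 3 (rule 109): 1111010111010
Gen 4 (rule 57): 1000101100101
Gen 5 (rule 154): 0101001011000
Gen 6 (rule 109): 0111001111011
Gen 7 (rule 57): 0100101000110
Gen 8 (rule 154): 1011000101101
Gen 9 (rule 109): 1111010111111
Gen 10 (rule 57): 1000101100000
Gen 11 (rule 154): 0101001010000

Answer: 0101001010000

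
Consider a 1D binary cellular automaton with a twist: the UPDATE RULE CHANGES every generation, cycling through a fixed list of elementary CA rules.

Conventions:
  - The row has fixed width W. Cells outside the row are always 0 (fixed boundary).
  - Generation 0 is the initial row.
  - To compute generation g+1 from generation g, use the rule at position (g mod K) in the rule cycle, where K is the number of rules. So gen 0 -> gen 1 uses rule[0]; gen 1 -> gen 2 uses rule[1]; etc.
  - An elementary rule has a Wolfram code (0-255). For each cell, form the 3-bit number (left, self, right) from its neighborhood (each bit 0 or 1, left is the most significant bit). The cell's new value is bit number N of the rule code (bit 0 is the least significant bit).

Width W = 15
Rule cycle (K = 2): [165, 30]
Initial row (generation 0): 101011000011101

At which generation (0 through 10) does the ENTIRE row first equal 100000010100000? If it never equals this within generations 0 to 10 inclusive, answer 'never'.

Answer: 6

Derivation:
Gen 0: 101011000011101
Gen 1 (rule 165): 111100011001011
Gen 2 (rule 30): 100010110111010
Gen 3 (rule 165): 101011001010110
Gen 4 (rule 30): 101010111010101
Gen 5 (rule 165): 111111010111111
Gen 6 (rule 30): 100000010100000
Gen 7 (rule 165): 101111011101111
Gen 8 (rule 30): 101000010001000
Gen 9 (rule 165): 111011010101011
Gen 10 (rule 30): 100010010101010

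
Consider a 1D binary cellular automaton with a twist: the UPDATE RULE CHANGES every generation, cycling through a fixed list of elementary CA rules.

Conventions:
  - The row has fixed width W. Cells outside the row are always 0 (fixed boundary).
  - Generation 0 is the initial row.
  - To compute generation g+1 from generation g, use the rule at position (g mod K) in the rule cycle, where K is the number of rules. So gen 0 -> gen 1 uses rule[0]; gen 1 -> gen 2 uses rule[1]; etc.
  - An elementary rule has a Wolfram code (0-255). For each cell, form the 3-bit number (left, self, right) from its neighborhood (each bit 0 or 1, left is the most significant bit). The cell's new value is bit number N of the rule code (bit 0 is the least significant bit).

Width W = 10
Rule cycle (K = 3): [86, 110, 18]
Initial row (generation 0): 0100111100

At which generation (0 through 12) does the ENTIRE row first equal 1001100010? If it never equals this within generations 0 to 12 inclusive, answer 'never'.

Gen 0: 0100111100
Gen 1 (rule 86): 1111000110
Gen 2 (rule 110): 1001001110
Gen 3 (rule 18): 0110110001
Gen 4 (rule 86): 1010011011
Gen 5 (rule 110): 1110111111
Gen 6 (rule 18): 0000000000
Gen 7 (rule 86): 0000000000
Gen 8 (rule 110): 0000000000
Gen 9 (rule 18): 0000000000
Gen 10 (rule 86): 0000000000
Gen 11 (rule 110): 0000000000
Gen 12 (rule 18): 0000000000

Answer: never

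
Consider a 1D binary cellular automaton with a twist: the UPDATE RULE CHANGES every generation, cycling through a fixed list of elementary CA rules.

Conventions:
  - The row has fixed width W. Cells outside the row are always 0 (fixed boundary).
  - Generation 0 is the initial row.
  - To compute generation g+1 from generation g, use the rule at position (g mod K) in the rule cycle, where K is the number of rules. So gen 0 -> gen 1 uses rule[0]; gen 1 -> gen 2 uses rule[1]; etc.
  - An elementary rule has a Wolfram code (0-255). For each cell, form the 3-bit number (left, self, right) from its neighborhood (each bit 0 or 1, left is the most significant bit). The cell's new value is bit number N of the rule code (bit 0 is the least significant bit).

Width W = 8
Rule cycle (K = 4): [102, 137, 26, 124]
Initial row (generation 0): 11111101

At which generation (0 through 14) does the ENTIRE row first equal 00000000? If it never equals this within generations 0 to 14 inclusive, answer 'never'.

Gen 0: 11111101
Gen 1 (rule 102): 00000111
Gen 2 (rule 137): 11110110
Gen 3 (rule 26): 10000101
Gen 4 (rule 124): 11000111
Gen 5 (rule 102): 01001001
Gen 6 (rule 137): 00000000
Gen 7 (rule 26): 00000000
Gen 8 (rule 124): 00000000
Gen 9 (rule 102): 00000000
Gen 10 (rule 137): 11111111
Gen 11 (rule 26): 10000000
Gen 12 (rule 124): 11000000
Gen 13 (rule 102): 01000000
Gen 14 (rule 137): 00011111

Answer: 6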